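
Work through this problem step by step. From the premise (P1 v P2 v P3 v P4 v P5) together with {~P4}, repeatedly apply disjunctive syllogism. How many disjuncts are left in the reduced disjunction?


Original disjuncts (5): P1, P2, P3, P4, P5
Negated (eliminate): ~P4
Remaining disjuncts: P1, P2, P3, P5
Count = 5 - 1 = 4

4


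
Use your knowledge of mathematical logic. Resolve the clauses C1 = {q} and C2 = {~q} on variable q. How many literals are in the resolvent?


Remove q from C1 and ~q from C2.
C1 remainder: {}
C2 remainder: {}
Union (resolvent): {} (empty clause)
Resolvent has 0 literal(s).

0


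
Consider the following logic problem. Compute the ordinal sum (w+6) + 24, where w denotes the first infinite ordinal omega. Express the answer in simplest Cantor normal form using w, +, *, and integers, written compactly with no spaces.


Compute (w+6) + 24.
Ordinal + is associative but NOT commutative; for finite n>0, n + w = w but w + n stays w+n.
By associativity: (w+6) + 24 = w + (6+24) = w+30.
Result = w+30

w+30


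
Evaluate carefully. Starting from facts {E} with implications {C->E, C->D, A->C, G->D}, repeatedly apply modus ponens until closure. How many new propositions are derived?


Initial facts: {E}
Apply modus ponens to closure:
  (no implication fires)
Final known: {E}
New propositions: {(none)}
Count = 0

0


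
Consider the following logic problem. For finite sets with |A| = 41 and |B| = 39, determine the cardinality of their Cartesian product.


The Cartesian product A x B contains all ordered pairs (a, b).
|A x B| = |A| * |B| = 41 * 39 = 1599

1599


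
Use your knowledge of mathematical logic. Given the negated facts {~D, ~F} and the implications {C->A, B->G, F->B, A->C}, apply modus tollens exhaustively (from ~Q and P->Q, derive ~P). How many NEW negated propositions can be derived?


Initial negated facts: {~D, ~F}
Apply modus tollens to closure:
  (no implication fires)
Final negated: {~D, ~F}
New negations: {(none)}
Count = 0

0


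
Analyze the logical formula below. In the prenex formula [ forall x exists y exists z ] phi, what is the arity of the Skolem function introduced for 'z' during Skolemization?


Quantifier prefix: forall x exists y exists z
'z' is existentially quantified at position 3.
Universal variables preceding it: x
Skolem function arity = 1

1


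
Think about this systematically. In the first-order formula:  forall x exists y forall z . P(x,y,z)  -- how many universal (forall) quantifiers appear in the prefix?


Quantifier prefix: forall x exists y forall z
Mark each quantifier type:
  U E U
Universal count = 2, Existential count = 1
Asked for universal (forall) quantifiers: 2

2


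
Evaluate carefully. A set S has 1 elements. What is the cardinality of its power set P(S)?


The power set of a set with n elements has 2^n elements.
|P(S)| = 2^1 = 2

2


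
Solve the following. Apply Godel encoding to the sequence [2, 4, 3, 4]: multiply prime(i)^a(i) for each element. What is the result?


Encode each element as an exponent of the corresponding prime:
  2^2 = 4
  3^4 = 81
  5^3 = 125
  7^4 = 2401
Product = 4 * 81 * 125 * 2401 = 97240500

97240500


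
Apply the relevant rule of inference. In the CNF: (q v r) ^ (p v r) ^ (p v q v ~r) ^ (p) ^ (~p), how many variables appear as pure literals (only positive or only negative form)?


Check each variable for pure literal status:
p: mixed (not pure)
q: pure positive
r: mixed (not pure)
Pure literal count = 1

1


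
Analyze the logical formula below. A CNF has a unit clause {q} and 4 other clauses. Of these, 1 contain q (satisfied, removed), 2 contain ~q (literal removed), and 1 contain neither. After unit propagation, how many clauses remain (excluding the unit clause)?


Satisfied (removed): 1
Shortened (remain): 2
Unchanged (remain): 1
Remaining = 2 + 1 = 3

3


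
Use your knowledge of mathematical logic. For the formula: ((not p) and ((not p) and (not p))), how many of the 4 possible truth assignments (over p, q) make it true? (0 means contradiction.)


Check all 4 assignments:
p=0, q=0: 1
p=0, q=1: 1
p=1, q=0: 0
p=1, q=1: 0
Count of True = 2

2


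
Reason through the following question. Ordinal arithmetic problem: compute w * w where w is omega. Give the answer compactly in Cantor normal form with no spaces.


Compute w * w.
Ordinal * is associative and left-distributive over +, but NOT commutative; for finite n>1, n*w = w but w*n stays w*n.
w * w = w^2 by definition.
Result = w^2

w^2


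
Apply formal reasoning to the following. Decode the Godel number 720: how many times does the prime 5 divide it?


Factorize 720 by dividing by 5 repeatedly.
Division steps: 5 divides 720 exactly 1 time(s).
Exponent of 5 = 1

1


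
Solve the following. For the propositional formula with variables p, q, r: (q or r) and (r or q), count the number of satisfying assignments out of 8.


Evaluate all 8 assignments for p, q, r:
p=0, q=0, r=0: 0
p=0, q=0, r=1: 1
p=0, q=1, r=0: 1
p=0, q=1, r=1: 1
p=1, q=0, r=0: 0
p=1, q=0, r=1: 1
p=1, q=1, r=0: 1
p=1, q=1, r=1: 1
Satisfying count = 6

6


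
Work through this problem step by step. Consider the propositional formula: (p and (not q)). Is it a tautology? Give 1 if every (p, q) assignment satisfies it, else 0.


Check all 4 assignments:
p=0, q=0: 0
p=0, q=1: 0
p=1, q=0: 1
p=1, q=1: 0
Satisfying count = 1/4.
Tautology iff count = 4: no.

0


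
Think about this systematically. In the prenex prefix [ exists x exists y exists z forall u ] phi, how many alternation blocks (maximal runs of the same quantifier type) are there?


Quantifier-type sequence: E E E A  (A=forall, E=exists)
Group into maximal same-type runs:
  Ex3 | Ax1
Number of blocks = 2

2


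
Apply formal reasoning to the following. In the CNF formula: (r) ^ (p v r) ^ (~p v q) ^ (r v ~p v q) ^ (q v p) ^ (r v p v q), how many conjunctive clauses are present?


A CNF formula is a conjunction of clauses.
Clauses are separated by ^.
Counting the conjuncts: 6 clauses.

6


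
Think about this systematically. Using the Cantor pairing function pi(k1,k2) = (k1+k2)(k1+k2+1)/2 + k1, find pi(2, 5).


k1 + k2 = 7
(k1+k2)(k1+k2+1)/2 = 7 * 8 / 2 = 28
pi = 28 + 2 = 30

30


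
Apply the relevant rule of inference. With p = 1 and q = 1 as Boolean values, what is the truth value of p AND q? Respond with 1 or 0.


p = 1, q = 1
Operation: p AND q
Evaluate: 1 AND 1 = 1

1


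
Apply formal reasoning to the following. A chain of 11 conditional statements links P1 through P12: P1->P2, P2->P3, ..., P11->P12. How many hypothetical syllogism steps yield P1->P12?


With 11 implications in a chain connecting 12 propositions:
P1->P2, P2->P3, ..., P11->P12
Steps needed = (number of implications) - 1 = 11 - 1 = 10

10


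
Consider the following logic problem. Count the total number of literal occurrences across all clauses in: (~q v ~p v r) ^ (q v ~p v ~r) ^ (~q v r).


Counting literals in each clause:
Clause 1: 3 literal(s)
Clause 2: 3 literal(s)
Clause 3: 2 literal(s)
Total = 8

8


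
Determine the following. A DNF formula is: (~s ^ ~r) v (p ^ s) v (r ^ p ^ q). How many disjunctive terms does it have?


A DNF formula is a disjunction of terms (conjunctions).
Terms are separated by v.
Counting the disjuncts: 3 terms.

3


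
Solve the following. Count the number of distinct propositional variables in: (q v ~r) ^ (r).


Identify each variable that appears in the formula.
Variables found: q, r
Count = 2

2


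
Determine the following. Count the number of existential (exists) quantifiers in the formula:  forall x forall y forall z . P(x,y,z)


Quantifier prefix: forall x forall y forall z
Mark each quantifier type:
  U U U
Universal count = 3, Existential count = 0
Asked for existential (exists) quantifiers: 0

0


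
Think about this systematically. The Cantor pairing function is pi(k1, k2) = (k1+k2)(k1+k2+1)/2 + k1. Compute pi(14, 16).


k1 + k2 = 30
(k1+k2)(k1+k2+1)/2 = 30 * 31 / 2 = 465
pi = 465 + 14 = 479

479


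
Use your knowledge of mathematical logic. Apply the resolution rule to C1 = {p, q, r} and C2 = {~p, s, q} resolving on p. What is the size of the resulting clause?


Remove p from C1 and ~p from C2.
C1 remainder: {q, r}
C2 remainder: {s, q}
Union (resolvent): {q, r, s}
Resolvent has 3 literal(s).

3


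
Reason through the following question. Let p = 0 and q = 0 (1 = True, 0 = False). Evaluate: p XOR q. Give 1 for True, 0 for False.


p = 0, q = 0
Operation: p XOR q
Evaluate: 0 XOR 0 = 0

0


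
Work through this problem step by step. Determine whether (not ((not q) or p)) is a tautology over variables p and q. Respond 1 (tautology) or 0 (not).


Check all 4 assignments:
p=0, q=0: 0
p=0, q=1: 1
p=1, q=0: 0
p=1, q=1: 0
Satisfying count = 1/4.
Tautology iff count = 4: no.

0


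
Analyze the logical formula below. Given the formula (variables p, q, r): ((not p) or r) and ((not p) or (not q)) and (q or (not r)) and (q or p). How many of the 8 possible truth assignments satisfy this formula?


Evaluate all 8 assignments for p, q, r:
p=0, q=0, r=0: 0
p=0, q=0, r=1: 0
p=0, q=1, r=0: 1
p=0, q=1, r=1: 1
p=1, q=0, r=0: 0
p=1, q=0, r=1: 0
p=1, q=1, r=0: 0
p=1, q=1, r=1: 0
Satisfying count = 2

2


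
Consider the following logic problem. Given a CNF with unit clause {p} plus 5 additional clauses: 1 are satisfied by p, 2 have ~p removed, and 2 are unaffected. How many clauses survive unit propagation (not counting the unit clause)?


Satisfied (removed): 1
Shortened (remain): 2
Unchanged (remain): 2
Remaining = 2 + 2 = 4

4


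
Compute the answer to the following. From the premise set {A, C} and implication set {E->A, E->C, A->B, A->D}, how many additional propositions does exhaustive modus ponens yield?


Initial facts: {A, C}
Apply modus ponens to closure:
  A and A->B  =>  B
  A and A->D  =>  D
Final known: {A, B, C, D}
New propositions: {B, D}
Count = 2

2


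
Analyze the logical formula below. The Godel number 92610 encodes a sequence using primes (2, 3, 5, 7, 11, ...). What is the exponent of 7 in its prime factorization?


Factorize 92610 by dividing by 7 repeatedly.
Division steps: 7 divides 92610 exactly 3 time(s).
Exponent of 7 = 3

3


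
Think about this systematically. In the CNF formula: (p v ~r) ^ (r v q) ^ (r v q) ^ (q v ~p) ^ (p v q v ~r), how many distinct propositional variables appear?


Identify each variable that appears in the formula.
Variables found: p, q, r
Count = 3

3


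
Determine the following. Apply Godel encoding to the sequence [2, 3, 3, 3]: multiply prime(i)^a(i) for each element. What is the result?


Encode each element as an exponent of the corresponding prime:
  2^2 = 4
  3^3 = 27
  5^3 = 125
  7^3 = 343
Product = 4 * 27 * 125 * 343 = 4630500

4630500


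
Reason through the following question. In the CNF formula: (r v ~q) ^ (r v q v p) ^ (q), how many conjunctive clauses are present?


A CNF formula is a conjunction of clauses.
Clauses are separated by ^.
Counting the conjuncts: 3 clauses.

3


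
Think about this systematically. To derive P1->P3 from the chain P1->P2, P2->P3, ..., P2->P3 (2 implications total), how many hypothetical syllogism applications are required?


With 2 implications in a chain connecting 3 propositions:
P1->P2, P2->P3, ..., P2->P3
Steps needed = (number of implications) - 1 = 2 - 1 = 1

1


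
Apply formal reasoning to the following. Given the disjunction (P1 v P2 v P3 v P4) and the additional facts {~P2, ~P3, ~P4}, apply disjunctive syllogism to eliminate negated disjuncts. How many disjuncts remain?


Original disjuncts (4): P1, P2, P3, P4
Negated (eliminate): ~P2, ~P3, ~P4
Remaining disjuncts: P1
Count = 4 - 3 = 1

1


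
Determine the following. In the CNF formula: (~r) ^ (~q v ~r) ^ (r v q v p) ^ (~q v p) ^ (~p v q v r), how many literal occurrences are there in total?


Counting literals in each clause:
Clause 1: 1 literal(s)
Clause 2: 2 literal(s)
Clause 3: 3 literal(s)
Clause 4: 2 literal(s)
Clause 5: 3 literal(s)
Total = 11

11


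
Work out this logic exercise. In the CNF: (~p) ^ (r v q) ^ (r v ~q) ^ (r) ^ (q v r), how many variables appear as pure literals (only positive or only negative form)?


Check each variable for pure literal status:
p: pure negative
q: mixed (not pure)
r: pure positive
Pure literal count = 2

2


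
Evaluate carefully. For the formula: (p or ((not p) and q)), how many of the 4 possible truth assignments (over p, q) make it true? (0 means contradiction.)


Check all 4 assignments:
p=0, q=0: 0
p=0, q=1: 1
p=1, q=0: 1
p=1, q=1: 1
Count of True = 3

3


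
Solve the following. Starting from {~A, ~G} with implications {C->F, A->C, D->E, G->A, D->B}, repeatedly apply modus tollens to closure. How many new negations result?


Initial negated facts: {~A, ~G}
Apply modus tollens to closure:
  (no implication fires)
Final negated: {~A, ~G}
New negations: {(none)}
Count = 0

0


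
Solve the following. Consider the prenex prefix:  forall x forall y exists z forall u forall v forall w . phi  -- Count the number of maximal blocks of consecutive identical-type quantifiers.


Quantifier-type sequence: A A E A A A  (A=forall, E=exists)
Group into maximal same-type runs:
  Ax2 | Ex1 | Ax3
Number of blocks = 3

3


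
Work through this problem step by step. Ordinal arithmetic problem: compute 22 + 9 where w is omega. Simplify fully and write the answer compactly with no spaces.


Compute 22 + 9.
Ordinal + is associative but NOT commutative; for finite n>0, n + w = w but w + n stays w+n.
Both operands finite; ordinal + agrees with natural +: 22 + 9 = 31.
Result = 31

31


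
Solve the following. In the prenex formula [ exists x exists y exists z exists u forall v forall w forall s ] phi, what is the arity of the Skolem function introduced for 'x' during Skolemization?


Quantifier prefix: exists x exists y exists z exists u forall v forall w forall s
'x' is existentially quantified at position 1.
No universal quantifiers precede it.
Skolem function arity = 0 (a Skolem constant)

0


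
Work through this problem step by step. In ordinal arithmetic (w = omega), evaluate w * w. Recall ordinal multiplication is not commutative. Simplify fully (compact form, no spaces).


Compute w * w.
Ordinal * is associative and left-distributive over +, but NOT commutative; for finite n>1, n*w = w but w*n stays w*n.
w * w = w^2 by definition.
Result = w^2

w^2


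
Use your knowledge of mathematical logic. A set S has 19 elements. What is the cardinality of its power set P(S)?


The power set of a set with n elements has 2^n elements.
|P(S)| = 2^19 = 524288

524288


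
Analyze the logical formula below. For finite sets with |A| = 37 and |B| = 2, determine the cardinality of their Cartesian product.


The Cartesian product A x B contains all ordered pairs (a, b).
|A x B| = |A| * |B| = 37 * 2 = 74

74


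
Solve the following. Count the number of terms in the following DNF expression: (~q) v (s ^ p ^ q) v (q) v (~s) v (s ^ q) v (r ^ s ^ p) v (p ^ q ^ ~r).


A DNF formula is a disjunction of terms (conjunctions).
Terms are separated by v.
Counting the disjuncts: 7 terms.

7


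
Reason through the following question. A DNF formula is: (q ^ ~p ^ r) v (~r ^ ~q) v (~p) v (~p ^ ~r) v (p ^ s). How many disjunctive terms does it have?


A DNF formula is a disjunction of terms (conjunctions).
Terms are separated by v.
Counting the disjuncts: 5 terms.

5


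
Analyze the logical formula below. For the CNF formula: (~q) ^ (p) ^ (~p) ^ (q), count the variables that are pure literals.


Check each variable for pure literal status:
p: mixed (not pure)
q: mixed (not pure)
r: absent (not pure)
Pure literal count = 0

0


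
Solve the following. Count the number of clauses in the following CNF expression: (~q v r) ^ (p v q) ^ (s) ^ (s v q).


A CNF formula is a conjunction of clauses.
Clauses are separated by ^.
Counting the conjuncts: 4 clauses.

4


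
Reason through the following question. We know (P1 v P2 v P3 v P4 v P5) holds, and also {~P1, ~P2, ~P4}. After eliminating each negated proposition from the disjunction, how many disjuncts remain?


Original disjuncts (5): P1, P2, P3, P4, P5
Negated (eliminate): ~P1, ~P2, ~P4
Remaining disjuncts: P3, P5
Count = 5 - 3 = 2

2


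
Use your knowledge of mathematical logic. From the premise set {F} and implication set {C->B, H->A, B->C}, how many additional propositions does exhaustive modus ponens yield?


Initial facts: {F}
Apply modus ponens to closure:
  (no implication fires)
Final known: {F}
New propositions: {(none)}
Count = 0

0


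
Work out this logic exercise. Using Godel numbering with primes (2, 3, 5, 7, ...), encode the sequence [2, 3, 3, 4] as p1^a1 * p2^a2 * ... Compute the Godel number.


Encode each element as an exponent of the corresponding prime:
  2^2 = 4
  3^3 = 27
  5^3 = 125
  7^4 = 2401
Product = 4 * 27 * 125 * 2401 = 32413500

32413500


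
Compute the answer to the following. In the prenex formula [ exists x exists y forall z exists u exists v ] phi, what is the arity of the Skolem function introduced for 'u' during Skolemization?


Quantifier prefix: exists x exists y forall z exists u exists v
'u' is existentially quantified at position 4.
Universal variables preceding it: z
Skolem function arity = 1

1


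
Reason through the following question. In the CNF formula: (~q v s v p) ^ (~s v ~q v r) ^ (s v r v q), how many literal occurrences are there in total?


Counting literals in each clause:
Clause 1: 3 literal(s)
Clause 2: 3 literal(s)
Clause 3: 3 literal(s)
Total = 9

9


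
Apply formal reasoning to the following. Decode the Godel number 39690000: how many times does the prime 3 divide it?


Factorize 39690000 by dividing by 3 repeatedly.
Division steps: 3 divides 39690000 exactly 4 time(s).
Exponent of 3 = 4

4


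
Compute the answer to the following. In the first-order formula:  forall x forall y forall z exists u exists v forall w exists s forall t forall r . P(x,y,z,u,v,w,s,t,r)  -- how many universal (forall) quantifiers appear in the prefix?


Quantifier prefix: forall x forall y forall z exists u exists v forall w exists s forall t forall r
Mark each quantifier type:
  U U U E E U E U U
Universal count = 6, Existential count = 3
Asked for universal (forall) quantifiers: 6

6


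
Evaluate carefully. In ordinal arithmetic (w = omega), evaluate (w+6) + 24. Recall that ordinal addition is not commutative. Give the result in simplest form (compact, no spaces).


Compute (w+6) + 24.
Ordinal + is associative but NOT commutative; for finite n>0, n + w = w but w + n stays w+n.
By associativity: (w+6) + 24 = w + (6+24) = w+30.
Result = w+30

w+30


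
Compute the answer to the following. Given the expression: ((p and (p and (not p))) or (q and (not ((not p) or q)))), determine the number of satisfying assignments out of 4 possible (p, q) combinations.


Check all 4 assignments:
p=0, q=0: 0
p=0, q=1: 0
p=1, q=0: 0
p=1, q=1: 0
Count of True = 0

0


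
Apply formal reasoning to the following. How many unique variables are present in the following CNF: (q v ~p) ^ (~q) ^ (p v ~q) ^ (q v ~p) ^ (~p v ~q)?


Identify each variable that appears in the formula.
Variables found: p, q
Count = 2

2


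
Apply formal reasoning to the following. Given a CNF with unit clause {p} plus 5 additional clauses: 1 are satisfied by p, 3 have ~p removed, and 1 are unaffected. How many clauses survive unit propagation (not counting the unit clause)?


Satisfied (removed): 1
Shortened (remain): 3
Unchanged (remain): 1
Remaining = 3 + 1 = 4

4


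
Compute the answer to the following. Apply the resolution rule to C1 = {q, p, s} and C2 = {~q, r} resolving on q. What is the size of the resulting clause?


Remove q from C1 and ~q from C2.
C1 remainder: {p, s}
C2 remainder: {r}
Union (resolvent): {p, r, s}
Resolvent has 3 literal(s).

3


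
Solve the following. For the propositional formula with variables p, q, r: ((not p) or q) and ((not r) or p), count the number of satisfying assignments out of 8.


Evaluate all 8 assignments for p, q, r:
p=0, q=0, r=0: 1
p=0, q=0, r=1: 0
p=0, q=1, r=0: 1
p=0, q=1, r=1: 0
p=1, q=0, r=0: 0
p=1, q=0, r=1: 0
p=1, q=1, r=0: 1
p=1, q=1, r=1: 1
Satisfying count = 4

4


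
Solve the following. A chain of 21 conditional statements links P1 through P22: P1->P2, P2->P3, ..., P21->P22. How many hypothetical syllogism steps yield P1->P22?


With 21 implications in a chain connecting 22 propositions:
P1->P2, P2->P3, ..., P21->P22
Steps needed = (number of implications) - 1 = 21 - 1 = 20

20


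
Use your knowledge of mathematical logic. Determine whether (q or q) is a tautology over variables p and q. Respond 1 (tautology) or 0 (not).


Check all 4 assignments:
p=0, q=0: 0
p=0, q=1: 1
p=1, q=0: 0
p=1, q=1: 1
Satisfying count = 2/4.
Tautology iff count = 4: no.

0


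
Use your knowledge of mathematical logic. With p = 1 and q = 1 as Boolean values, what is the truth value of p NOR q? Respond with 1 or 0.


p = 1, q = 1
Operation: p NOR q
Evaluate: 1 NOR 1 = 0

0


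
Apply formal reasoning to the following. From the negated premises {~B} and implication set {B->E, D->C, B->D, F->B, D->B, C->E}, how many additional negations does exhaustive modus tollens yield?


Initial negated facts: {~B}
Apply modus tollens to closure:
  ~B and F->B  =>  ~F
  ~B and D->B  =>  ~D
Final negated: {~B, ~D, ~F}
New negations: {~D, ~F}
Count = 2

2


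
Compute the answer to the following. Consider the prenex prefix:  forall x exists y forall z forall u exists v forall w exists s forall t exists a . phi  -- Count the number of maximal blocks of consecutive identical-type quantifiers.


Quantifier-type sequence: A E A A E A E A E  (A=forall, E=exists)
Group into maximal same-type runs:
  Ax1 | Ex1 | Ax2 | Ex1 | Ax1 | Ex1 | Ax1 | Ex1
Number of blocks = 8

8


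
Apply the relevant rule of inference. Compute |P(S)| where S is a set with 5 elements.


The power set of a set with n elements has 2^n elements.
|P(S)| = 2^5 = 32

32


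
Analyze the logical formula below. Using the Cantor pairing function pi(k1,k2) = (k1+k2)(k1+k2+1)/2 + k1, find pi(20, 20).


k1 + k2 = 40
(k1+k2)(k1+k2+1)/2 = 40 * 41 / 2 = 820
pi = 820 + 20 = 840

840


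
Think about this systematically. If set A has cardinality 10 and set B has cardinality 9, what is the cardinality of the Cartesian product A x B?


The Cartesian product A x B contains all ordered pairs (a, b).
|A x B| = |A| * |B| = 10 * 9 = 90

90


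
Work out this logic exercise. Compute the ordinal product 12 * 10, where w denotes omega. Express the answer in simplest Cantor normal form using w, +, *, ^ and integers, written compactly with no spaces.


Compute 12 * 10.
Ordinal * is associative and left-distributive over +, but NOT commutative; for finite n>1, n*w = w but w*n stays w*n.
Both finite; ordinal * agrees with natural *: 12 * 10 = 120.
Result = 120

120


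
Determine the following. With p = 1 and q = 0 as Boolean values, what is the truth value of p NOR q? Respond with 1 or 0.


p = 1, q = 0
Operation: p NOR q
Evaluate: 1 NOR 0 = 0

0


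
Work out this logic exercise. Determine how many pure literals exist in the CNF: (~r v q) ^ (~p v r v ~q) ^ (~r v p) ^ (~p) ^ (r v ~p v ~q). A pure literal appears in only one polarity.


Check each variable for pure literal status:
p: mixed (not pure)
q: mixed (not pure)
r: mixed (not pure)
Pure literal count = 0

0


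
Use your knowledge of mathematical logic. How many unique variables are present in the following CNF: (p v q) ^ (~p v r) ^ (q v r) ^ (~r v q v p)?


Identify each variable that appears in the formula.
Variables found: p, q, r
Count = 3

3


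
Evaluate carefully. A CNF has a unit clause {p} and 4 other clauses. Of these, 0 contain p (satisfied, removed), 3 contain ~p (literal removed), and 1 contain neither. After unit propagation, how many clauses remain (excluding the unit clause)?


Satisfied (removed): 0
Shortened (remain): 3
Unchanged (remain): 1
Remaining = 3 + 1 = 4

4


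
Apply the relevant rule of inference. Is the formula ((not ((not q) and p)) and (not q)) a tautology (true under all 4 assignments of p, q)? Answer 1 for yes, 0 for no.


Check all 4 assignments:
p=0, q=0: 1
p=0, q=1: 0
p=1, q=0: 0
p=1, q=1: 0
Satisfying count = 1/4.
Tautology iff count = 4: no.

0


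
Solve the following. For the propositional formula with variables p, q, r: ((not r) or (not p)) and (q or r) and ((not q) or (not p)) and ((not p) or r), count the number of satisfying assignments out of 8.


Evaluate all 8 assignments for p, q, r:
p=0, q=0, r=0: 0
p=0, q=0, r=1: 1
p=0, q=1, r=0: 1
p=0, q=1, r=1: 1
p=1, q=0, r=0: 0
p=1, q=0, r=1: 0
p=1, q=1, r=0: 0
p=1, q=1, r=1: 0
Satisfying count = 3

3


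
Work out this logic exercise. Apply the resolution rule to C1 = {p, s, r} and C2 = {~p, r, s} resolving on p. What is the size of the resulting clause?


Remove p from C1 and ~p from C2.
C1 remainder: {s, r}
C2 remainder: {r, s}
Union (resolvent): {r, s}
Resolvent has 2 literal(s).

2


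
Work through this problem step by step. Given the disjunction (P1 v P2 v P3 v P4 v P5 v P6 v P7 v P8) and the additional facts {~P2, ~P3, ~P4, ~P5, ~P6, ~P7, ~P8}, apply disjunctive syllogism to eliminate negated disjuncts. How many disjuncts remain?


Original disjuncts (8): P1, P2, P3, P4, P5, P6, P7, P8
Negated (eliminate): ~P2, ~P3, ~P4, ~P5, ~P6, ~P7, ~P8
Remaining disjuncts: P1
Count = 8 - 7 = 1

1


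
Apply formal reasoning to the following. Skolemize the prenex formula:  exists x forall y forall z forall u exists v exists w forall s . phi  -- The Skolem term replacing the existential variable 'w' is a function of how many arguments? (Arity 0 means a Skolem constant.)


Quantifier prefix: exists x forall y forall z forall u exists v exists w forall s
'w' is existentially quantified at position 6.
Universal variables preceding it: y, z, u
Skolem function arity = 3

3


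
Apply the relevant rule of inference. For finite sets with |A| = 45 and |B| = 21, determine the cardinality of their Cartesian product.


The Cartesian product A x B contains all ordered pairs (a, b).
|A x B| = |A| * |B| = 45 * 21 = 945

945


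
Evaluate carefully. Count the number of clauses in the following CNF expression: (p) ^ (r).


A CNF formula is a conjunction of clauses.
Clauses are separated by ^.
Counting the conjuncts: 2 clauses.

2


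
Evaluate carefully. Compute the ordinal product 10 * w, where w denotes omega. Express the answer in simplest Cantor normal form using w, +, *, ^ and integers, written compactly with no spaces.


Compute 10 * w.
Ordinal * is associative and left-distributive over +, but NOT commutative; for finite n>1, n*w = w but w*n stays w*n.
For finite n>0, n * w = sup{n*k : k<w} = w. So 10 * w = w.
Result = w

w


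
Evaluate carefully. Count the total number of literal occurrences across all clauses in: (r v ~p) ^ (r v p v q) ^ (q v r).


Counting literals in each clause:
Clause 1: 2 literal(s)
Clause 2: 3 literal(s)
Clause 3: 2 literal(s)
Total = 7

7


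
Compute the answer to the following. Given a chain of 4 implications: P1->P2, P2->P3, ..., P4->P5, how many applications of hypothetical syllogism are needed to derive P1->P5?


With 4 implications in a chain connecting 5 propositions:
P1->P2, P2->P3, ..., P4->P5
Steps needed = (number of implications) - 1 = 4 - 1 = 3

3


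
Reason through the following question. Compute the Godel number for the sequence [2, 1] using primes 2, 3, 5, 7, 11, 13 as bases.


Encode each element as an exponent of the corresponding prime:
  2^2 = 4
  3^1 = 3
Product = 4 * 3 = 12

12


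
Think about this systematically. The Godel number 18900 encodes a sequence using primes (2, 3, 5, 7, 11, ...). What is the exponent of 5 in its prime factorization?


Factorize 18900 by dividing by 5 repeatedly.
Division steps: 5 divides 18900 exactly 2 time(s).
Exponent of 5 = 2

2


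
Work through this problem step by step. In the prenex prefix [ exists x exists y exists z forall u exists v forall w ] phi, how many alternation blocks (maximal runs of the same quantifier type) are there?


Quantifier-type sequence: E E E A E A  (A=forall, E=exists)
Group into maximal same-type runs:
  Ex3 | Ax1 | Ex1 | Ax1
Number of blocks = 4

4


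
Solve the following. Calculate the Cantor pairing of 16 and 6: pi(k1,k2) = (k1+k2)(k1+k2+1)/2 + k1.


k1 + k2 = 22
(k1+k2)(k1+k2+1)/2 = 22 * 23 / 2 = 253
pi = 253 + 16 = 269

269


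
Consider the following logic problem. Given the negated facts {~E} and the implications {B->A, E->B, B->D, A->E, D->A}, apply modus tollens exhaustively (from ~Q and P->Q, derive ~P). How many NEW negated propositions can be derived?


Initial negated facts: {~E}
Apply modus tollens to closure:
  ~E and A->E  =>  ~A
  ~A and D->A  =>  ~D
  ~A and B->A  =>  ~B
Final negated: {~A, ~B, ~D, ~E}
New negations: {~A, ~B, ~D}
Count = 3

3


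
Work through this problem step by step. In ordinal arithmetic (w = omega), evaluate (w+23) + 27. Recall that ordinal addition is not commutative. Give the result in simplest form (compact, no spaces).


Compute (w+23) + 27.
Ordinal + is associative but NOT commutative; for finite n>0, n + w = w but w + n stays w+n.
By associativity: (w+23) + 27 = w + (23+27) = w+50.
Result = w+50

w+50


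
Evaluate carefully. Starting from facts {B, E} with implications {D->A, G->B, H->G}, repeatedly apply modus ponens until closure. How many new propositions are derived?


Initial facts: {B, E}
Apply modus ponens to closure:
  (no implication fires)
Final known: {B, E}
New propositions: {(none)}
Count = 0

0


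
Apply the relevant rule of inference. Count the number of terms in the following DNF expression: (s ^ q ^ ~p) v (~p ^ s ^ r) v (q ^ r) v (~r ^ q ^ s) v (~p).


A DNF formula is a disjunction of terms (conjunctions).
Terms are separated by v.
Counting the disjuncts: 5 terms.

5


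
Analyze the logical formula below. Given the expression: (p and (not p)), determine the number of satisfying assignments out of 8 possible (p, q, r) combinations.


Check all 8 assignments:
p=0, q=0, r=0: 0
p=0, q=0, r=1: 0
p=0, q=1, r=0: 0
p=0, q=1, r=1: 0
p=1, q=0, r=0: 0
p=1, q=0, r=1: 0
p=1, q=1, r=0: 0
p=1, q=1, r=1: 0
Count of True = 0

0


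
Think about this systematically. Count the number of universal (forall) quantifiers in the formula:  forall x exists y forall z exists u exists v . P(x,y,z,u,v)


Quantifier prefix: forall x exists y forall z exists u exists v
Mark each quantifier type:
  U E U E E
Universal count = 2, Existential count = 3
Asked for universal (forall) quantifiers: 2

2


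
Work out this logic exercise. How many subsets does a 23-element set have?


The power set of a set with n elements has 2^n elements.
|P(S)| = 2^23 = 8388608

8388608


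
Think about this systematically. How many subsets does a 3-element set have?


The power set of a set with n elements has 2^n elements.
|P(S)| = 2^3 = 8

8


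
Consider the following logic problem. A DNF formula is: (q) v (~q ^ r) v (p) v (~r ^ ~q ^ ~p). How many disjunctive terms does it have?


A DNF formula is a disjunction of terms (conjunctions).
Terms are separated by v.
Counting the disjuncts: 4 terms.

4


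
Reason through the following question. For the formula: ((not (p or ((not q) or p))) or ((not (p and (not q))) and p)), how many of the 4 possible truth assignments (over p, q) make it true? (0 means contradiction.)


Check all 4 assignments:
p=0, q=0: 0
p=0, q=1: 1
p=1, q=0: 0
p=1, q=1: 1
Count of True = 2

2


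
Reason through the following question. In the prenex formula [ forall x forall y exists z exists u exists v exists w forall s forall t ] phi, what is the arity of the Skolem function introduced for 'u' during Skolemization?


Quantifier prefix: forall x forall y exists z exists u exists v exists w forall s forall t
'u' is existentially quantified at position 4.
Universal variables preceding it: x, y
Skolem function arity = 2

2


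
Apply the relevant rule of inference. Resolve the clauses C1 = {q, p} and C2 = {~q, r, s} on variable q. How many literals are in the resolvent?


Remove q from C1 and ~q from C2.
C1 remainder: {p}
C2 remainder: {r, s}
Union (resolvent): {p, r, s}
Resolvent has 3 literal(s).

3


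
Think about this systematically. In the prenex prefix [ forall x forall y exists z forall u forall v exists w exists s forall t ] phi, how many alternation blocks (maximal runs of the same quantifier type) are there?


Quantifier-type sequence: A A E A A E E A  (A=forall, E=exists)
Group into maximal same-type runs:
  Ax2 | Ex1 | Ax2 | Ex2 | Ax1
Number of blocks = 5

5


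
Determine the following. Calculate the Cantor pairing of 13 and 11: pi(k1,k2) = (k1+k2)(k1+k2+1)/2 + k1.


k1 + k2 = 24
(k1+k2)(k1+k2+1)/2 = 24 * 25 / 2 = 300
pi = 300 + 13 = 313

313


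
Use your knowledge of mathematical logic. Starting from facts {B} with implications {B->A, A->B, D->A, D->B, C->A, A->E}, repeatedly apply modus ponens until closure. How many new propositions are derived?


Initial facts: {B}
Apply modus ponens to closure:
  B and B->A  =>  A
  A and A->E  =>  E
Final known: {A, B, E}
New propositions: {A, E}
Count = 2

2


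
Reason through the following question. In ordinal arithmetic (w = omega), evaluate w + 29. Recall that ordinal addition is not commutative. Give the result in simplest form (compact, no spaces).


Compute w + 29.
Ordinal + is associative but NOT commutative; for finite n>0, n + w = w but w + n stays w+n.
w + 29 is already in normal form (a successor ordinal beyond w).
Result = w+29

w+29


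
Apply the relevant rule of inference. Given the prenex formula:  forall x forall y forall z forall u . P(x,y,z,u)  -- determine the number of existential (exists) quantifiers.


Quantifier prefix: forall x forall y forall z forall u
Mark each quantifier type:
  U U U U
Universal count = 4, Existential count = 0
Asked for existential (exists) quantifiers: 0

0


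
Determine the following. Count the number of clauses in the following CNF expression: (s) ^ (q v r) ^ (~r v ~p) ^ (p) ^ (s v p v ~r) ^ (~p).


A CNF formula is a conjunction of clauses.
Clauses are separated by ^.
Counting the conjuncts: 6 clauses.

6


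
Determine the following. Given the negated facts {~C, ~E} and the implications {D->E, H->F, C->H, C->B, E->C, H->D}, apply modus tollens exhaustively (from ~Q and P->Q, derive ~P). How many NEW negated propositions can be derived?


Initial negated facts: {~C, ~E}
Apply modus tollens to closure:
  ~E and D->E  =>  ~D
  ~D and H->D  =>  ~H
Final negated: {~C, ~D, ~E, ~H}
New negations: {~D, ~H}
Count = 2

2


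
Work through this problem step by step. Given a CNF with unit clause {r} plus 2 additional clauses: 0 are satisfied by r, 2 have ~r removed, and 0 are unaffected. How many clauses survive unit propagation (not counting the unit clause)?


Satisfied (removed): 0
Shortened (remain): 2
Unchanged (remain): 0
Remaining = 2 + 0 = 2

2


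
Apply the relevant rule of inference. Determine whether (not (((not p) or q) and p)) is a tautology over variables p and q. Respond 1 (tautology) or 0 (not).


Check all 4 assignments:
p=0, q=0: 1
p=0, q=1: 1
p=1, q=0: 1
p=1, q=1: 0
Satisfying count = 3/4.
Tautology iff count = 4: no.

0


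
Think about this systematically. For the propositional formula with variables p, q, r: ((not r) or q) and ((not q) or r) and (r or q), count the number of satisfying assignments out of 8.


Evaluate all 8 assignments for p, q, r:
p=0, q=0, r=0: 0
p=0, q=0, r=1: 0
p=0, q=1, r=0: 0
p=0, q=1, r=1: 1
p=1, q=0, r=0: 0
p=1, q=0, r=1: 0
p=1, q=1, r=0: 0
p=1, q=1, r=1: 1
Satisfying count = 2

2


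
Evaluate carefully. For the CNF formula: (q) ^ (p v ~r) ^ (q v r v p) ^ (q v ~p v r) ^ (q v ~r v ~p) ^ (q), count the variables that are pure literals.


Check each variable for pure literal status:
p: mixed (not pure)
q: pure positive
r: mixed (not pure)
Pure literal count = 1

1


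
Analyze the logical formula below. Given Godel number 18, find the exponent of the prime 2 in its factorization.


Factorize 18 by dividing by 2 repeatedly.
Division steps: 2 divides 18 exactly 1 time(s).
Exponent of 2 = 1

1


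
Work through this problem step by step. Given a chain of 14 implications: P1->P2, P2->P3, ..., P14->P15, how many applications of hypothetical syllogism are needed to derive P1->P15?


With 14 implications in a chain connecting 15 propositions:
P1->P2, P2->P3, ..., P14->P15
Steps needed = (number of implications) - 1 = 14 - 1 = 13

13


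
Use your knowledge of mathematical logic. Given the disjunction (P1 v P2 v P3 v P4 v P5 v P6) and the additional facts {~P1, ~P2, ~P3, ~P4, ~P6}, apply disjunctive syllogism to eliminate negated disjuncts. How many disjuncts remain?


Original disjuncts (6): P1, P2, P3, P4, P5, P6
Negated (eliminate): ~P1, ~P2, ~P3, ~P4, ~P6
Remaining disjuncts: P5
Count = 6 - 5 = 1

1


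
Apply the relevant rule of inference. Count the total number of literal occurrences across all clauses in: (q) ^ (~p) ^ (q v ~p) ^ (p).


Counting literals in each clause:
Clause 1: 1 literal(s)
Clause 2: 1 literal(s)
Clause 3: 2 literal(s)
Clause 4: 1 literal(s)
Total = 5

5


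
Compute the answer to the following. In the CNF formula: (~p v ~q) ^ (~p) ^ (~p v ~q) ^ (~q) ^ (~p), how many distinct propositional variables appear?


Identify each variable that appears in the formula.
Variables found: p, q
Count = 2

2


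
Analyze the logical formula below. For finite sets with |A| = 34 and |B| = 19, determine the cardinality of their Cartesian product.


The Cartesian product A x B contains all ordered pairs (a, b).
|A x B| = |A| * |B| = 34 * 19 = 646

646


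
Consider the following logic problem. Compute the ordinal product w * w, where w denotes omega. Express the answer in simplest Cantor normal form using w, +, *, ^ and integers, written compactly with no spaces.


Compute w * w.
Ordinal * is associative and left-distributive over +, but NOT commutative; for finite n>1, n*w = w but w*n stays w*n.
w * w = w^2 by definition.
Result = w^2

w^2


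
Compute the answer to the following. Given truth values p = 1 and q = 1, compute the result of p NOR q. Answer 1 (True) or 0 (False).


p = 1, q = 1
Operation: p NOR q
Evaluate: 1 NOR 1 = 0

0


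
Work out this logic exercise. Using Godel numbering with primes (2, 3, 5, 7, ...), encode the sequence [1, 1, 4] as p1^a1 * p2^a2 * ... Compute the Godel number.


Encode each element as an exponent of the corresponding prime:
  2^1 = 2
  3^1 = 3
  5^4 = 625
Product = 2 * 3 * 625 = 3750

3750


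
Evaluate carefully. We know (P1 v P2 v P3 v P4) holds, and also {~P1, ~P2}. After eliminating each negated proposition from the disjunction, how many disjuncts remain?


Original disjuncts (4): P1, P2, P3, P4
Negated (eliminate): ~P1, ~P2
Remaining disjuncts: P3, P4
Count = 4 - 2 = 2

2


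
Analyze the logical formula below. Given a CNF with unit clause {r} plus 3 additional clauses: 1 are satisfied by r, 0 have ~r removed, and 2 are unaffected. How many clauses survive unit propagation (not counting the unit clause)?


Satisfied (removed): 1
Shortened (remain): 0
Unchanged (remain): 2
Remaining = 0 + 2 = 2

2


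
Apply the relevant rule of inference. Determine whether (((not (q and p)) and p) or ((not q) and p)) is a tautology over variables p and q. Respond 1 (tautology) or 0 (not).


Check all 4 assignments:
p=0, q=0: 0
p=0, q=1: 0
p=1, q=0: 1
p=1, q=1: 0
Satisfying count = 1/4.
Tautology iff count = 4: no.

0


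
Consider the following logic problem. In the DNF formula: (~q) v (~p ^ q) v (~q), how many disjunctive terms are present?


A DNF formula is a disjunction of terms (conjunctions).
Terms are separated by v.
Counting the disjuncts: 3 terms.

3
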